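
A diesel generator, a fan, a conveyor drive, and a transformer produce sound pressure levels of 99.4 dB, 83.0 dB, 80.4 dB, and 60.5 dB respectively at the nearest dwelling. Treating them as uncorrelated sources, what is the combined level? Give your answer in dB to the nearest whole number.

100 dB

Incoherent sources combine by intensity addition: L_total = 10·log₁₀(Σ 10^(L_i/10)).
Σ 10^(L/10) = 10^(99.4/10) + 10^(83.0/10) + 10^(80.4/10) + 10^(60.5/10) = 9.020e+09.
L_total = 10·log₁₀(9.020e+09) = 99.55 dB.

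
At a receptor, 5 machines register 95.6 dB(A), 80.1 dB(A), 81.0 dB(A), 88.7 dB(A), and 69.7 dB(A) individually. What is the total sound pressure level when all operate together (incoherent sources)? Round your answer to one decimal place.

96.6 dB(A)

For uncorrelated sources the intensities add, so convert each level to linear form, sum, and take 10·log₁₀ of the total.
Σ 10^(L/10) = 10^(95.6/10) + 10^(80.1/10) + 10^(81.0/10) + 10^(88.7/10) + 10^(69.7/10) = 4.610e+09.
L_total = 10·log₁₀(4.610e+09) = 96.64 dB(A).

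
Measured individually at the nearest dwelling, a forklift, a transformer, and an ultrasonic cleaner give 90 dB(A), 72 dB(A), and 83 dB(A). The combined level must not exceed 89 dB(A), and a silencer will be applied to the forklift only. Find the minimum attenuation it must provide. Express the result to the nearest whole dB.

Everything except the forklift sums to 10^(72/10) + 10^(83/10) = 2.154e+08 in linear terms, 83.33 dB(A).
To meet 89 dB(A) overall, the treated forklift may contribute at most 10^(89/10) − 2.154e+08 = 5.790e+08, i.e. 87.63 dB(A).
Required insertion loss = 90 − 87.63 = 2.37 dB.

2 dB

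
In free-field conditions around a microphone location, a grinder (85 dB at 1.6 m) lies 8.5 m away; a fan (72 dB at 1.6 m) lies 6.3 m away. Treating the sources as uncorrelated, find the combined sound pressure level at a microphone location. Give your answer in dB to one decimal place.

70.9 dB

First find each source's level at the receiver (point-source: −20·log₁₀(r/r_ref)), then combine on an intensity basis.
grinder: 85 − 20·log₁₀(8.5/1.6) = 85 − 14.51 = 70.49 dB.
fan: 72 − 20·log₁₀(6.3/1.6) = 72 − 11.90 = 60.10 dB.
Σ 10^(L/10) = 1.223e+07 → L_total = 10·log₁₀(1.223e+07) = 70.87 dB.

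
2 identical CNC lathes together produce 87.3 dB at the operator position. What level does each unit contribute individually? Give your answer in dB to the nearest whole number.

2 equal contributions raise the level by 10·log₁₀ 2 = 3.010 dB, so each unit alone gives 87.3 − 3.010.

84 dB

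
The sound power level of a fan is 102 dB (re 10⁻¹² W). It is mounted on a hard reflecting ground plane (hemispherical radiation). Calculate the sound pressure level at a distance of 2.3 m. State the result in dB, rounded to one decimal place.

86.8 dB

L_p = L_w − 10·log₁₀(2π·r²) with r = 2.3 m.
2π·r² = 33.24 m², 10·log₁₀ of that is 15.216 dB.
L_p = 102 − 15.216 = 86.78 dB.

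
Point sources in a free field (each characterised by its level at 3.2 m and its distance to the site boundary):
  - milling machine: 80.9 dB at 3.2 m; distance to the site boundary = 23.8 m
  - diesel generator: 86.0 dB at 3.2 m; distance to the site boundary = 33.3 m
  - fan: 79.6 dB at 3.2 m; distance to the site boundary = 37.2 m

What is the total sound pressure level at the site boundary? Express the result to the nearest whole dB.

68 dB

First find each source's level at the receiver (point-source: −20·log₁₀(r/r_ref)), then combine on an intensity basis.
milling machine: 80.9 − 20·log₁₀(23.8/3.2) = 80.9 − 17.43 = 63.47 dB.
diesel generator: 86.0 − 20·log₁₀(33.3/3.2) = 86.0 − 20.35 = 65.65 dB.
fan: 79.6 − 20·log₁₀(37.2/3.2) = 79.6 − 21.31 = 58.29 dB.
Σ 10^(L/10) = 6.575e+06 → L_total = 10·log₁₀(6.575e+06) = 68.18 dB.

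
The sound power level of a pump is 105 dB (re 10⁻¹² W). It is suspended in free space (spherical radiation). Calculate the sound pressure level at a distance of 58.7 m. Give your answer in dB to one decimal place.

L_p = L_w − 10·log₁₀(4π·r²) with r = 58.7 m.
4π·r² = 4.33e+04 m², 10·log₁₀ of that is 46.365 dB.
L_p = 105 − 46.365 = 58.64 dB.

58.6 dB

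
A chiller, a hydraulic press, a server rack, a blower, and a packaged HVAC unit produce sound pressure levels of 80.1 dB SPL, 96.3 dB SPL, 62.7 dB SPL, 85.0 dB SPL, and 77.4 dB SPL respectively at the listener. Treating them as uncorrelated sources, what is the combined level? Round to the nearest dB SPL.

Incoherent sources combine by intensity addition: L_total = 10·log₁₀(Σ 10^(L_i/10)).
Σ 10^(L/10) = 10^(80.1/10) + 10^(96.3/10) + 10^(62.7/10) + 10^(85.0/10) + 10^(77.4/10) = 4.741e+09.
L_total = 10·log₁₀(4.741e+09) = 96.76 dB SPL.

97 dB SPL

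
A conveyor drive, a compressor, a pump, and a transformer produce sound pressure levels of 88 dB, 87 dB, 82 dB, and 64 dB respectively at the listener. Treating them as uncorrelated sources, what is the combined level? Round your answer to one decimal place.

91.1 dB

Incoherent sources combine by intensity addition: L_total = 10·log₁₀(Σ 10^(L_i/10)).
Σ 10^(L/10) = 10^(88/10) + 10^(87/10) + 10^(82/10) + 10^(64/10) = 1.293e+09.
L_total = 10·log₁₀(1.293e+09) = 91.12 dB.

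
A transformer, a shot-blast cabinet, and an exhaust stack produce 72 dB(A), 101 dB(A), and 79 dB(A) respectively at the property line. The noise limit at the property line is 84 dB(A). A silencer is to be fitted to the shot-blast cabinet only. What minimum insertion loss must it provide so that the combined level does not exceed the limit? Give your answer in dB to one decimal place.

19.1 dB

Everything except the shot-blast cabinet sums to 10^(72/10) + 10^(79/10) = 9.528e+07 in linear terms, 79.79 dB(A).
The limit corresponds to 10^(84/10) = 2.512e+08; subtracting the fixed part leaves 1.559e+08 for the shot-blast cabinet, i.e. 81.93 dB(A).
So the shot-blast cabinet must be reduced from 101 to 81.93 dB(A): IL = 19.07 dB.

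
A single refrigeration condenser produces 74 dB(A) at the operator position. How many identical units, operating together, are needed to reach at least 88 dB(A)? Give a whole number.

Need L₁ + 10·log₁₀ N ≥ 88, i.e. log₁₀ N ≥ 1.40.
N ≥ 10^(14.0/10) = 25.119, so N = 26.

26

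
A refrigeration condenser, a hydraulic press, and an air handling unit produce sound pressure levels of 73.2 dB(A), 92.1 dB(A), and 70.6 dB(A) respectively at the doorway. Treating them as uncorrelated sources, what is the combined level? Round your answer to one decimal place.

92.2 dB(A)

For uncorrelated sources the intensities add, so convert each level to linear form, sum, and take 10·log₁₀ of the total.
Σ 10^(L/10) = 10^(73.2/10) + 10^(92.1/10) + 10^(70.6/10) = 1.654e+09.
L_total = 10·log₁₀(1.654e+09) = 92.19 dB(A).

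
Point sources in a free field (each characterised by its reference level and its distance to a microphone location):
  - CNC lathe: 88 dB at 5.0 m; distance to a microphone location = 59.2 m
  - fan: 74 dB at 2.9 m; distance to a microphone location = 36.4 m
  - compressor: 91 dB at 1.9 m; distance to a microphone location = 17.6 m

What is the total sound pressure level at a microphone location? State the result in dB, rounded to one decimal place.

72.9 dB

First find each source's level at the receiver (point-source: −20·log₁₀(r/r_ref)), then combine on an intensity basis.
CNC lathe: 88 − 20·log₁₀(59.2/5.0) = 88 − 21.47 = 66.53 dB.
fan: 74 − 20·log₁₀(36.4/2.9) = 74 − 21.97 = 52.03 dB.
compressor: 91 − 20·log₁₀(17.6/1.9) = 91 − 19.34 = 71.66 dB.
Σ 10^(L/10) = 1.933e+07 → L_total = 10·log₁₀(1.933e+07) = 72.86 dB.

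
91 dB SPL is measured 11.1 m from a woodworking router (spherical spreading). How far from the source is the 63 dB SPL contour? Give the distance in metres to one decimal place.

278.8 m

Point-source spreading drops the level by 20·log₁₀(r₂/r₁); inverting, r₂/r₁ = 10^(ΔL/20).
r₂ = 11.1·10^((91−63)/20) = 11.1·10^(28.0/20) = 278.82 m.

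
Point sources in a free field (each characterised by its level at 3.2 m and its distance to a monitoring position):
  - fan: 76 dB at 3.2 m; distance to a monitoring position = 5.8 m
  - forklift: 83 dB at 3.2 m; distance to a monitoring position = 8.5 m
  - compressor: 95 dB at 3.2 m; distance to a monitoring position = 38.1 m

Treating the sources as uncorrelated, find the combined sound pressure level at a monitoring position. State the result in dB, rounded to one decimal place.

First find each source's level at the receiver (point-source: −20·log₁₀(r/r_ref)), then combine on an intensity basis.
fan: 76 − 20·log₁₀(5.8/3.2) = 76 − 5.17 = 70.83 dB.
forklift: 83 − 20·log₁₀(8.5/3.2) = 83 − 8.49 = 74.51 dB.
compressor: 95 − 20·log₁₀(38.1/3.2) = 95 − 21.52 = 73.48 dB.
Σ 10^(L/10) = 6.270e+07 → L_total = 10·log₁₀(6.270e+07) = 77.97 dB.

78.0 dB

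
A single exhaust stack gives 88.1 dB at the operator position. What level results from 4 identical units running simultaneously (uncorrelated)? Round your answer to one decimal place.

L_total = L₁ + 10·log₁₀ N for N identical incoherent sources.
L_total = 88.1 + 10·log₁₀(4) = 88.1 + 6.021 = 94.12 dB.

94.1 dB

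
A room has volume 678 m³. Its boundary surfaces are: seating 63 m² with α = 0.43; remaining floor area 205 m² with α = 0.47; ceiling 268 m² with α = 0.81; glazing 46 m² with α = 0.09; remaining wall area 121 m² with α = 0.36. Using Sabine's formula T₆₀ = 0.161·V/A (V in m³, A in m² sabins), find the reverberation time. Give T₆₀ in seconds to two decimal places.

A = Σ Sᵢαᵢ = 63·0.43 + 205·0.47 + 268·0.81 + 46·0.09 + 121·0.36 = 388.22 m².
T₆₀ = 0.161·V/A = 0.161·678/388.22 = 0.281 s.

0.28 s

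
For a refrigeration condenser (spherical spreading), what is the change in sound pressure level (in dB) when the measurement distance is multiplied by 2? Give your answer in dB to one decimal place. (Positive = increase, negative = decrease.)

A point source loses 6 dB per doubling of distance; generally ΔL = −20·log₁₀(r₂/r₁).
ΔL = −20·log₁₀(2) = -6.02 dB.

-6.0 dB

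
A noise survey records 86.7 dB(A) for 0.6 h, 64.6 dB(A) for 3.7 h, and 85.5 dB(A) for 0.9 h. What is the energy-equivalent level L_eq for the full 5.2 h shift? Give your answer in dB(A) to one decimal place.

Weight each interval's intensity by its duration and average over T = 5.2 h:
Σ tᵢ·10^(Lᵢ/10) = 0.6·10^(86.7/10) + 3.7·10^(64.6/10) + 0.9·10^(85.5/10) = 6.106e+08.
L_eq = 10·log₁₀(6.106e+08/5.2) = 80.70 dB(A).

80.7 dB(A)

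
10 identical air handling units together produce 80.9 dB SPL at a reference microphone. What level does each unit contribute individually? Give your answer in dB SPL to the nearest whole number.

Dividing the total intensity by 10 lowers the level by 10·log₁₀ 10 = 10.000 dB: L₁ = 80.9 − 10.000.

71 dB SPL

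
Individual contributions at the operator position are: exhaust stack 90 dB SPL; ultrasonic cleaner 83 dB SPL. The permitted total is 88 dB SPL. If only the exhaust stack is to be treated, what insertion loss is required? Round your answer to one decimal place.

The untreated sources together contribute 10^(83/10) = 1.995e+08, i.e. 83.00 dB SPL.
To meet 88 dB SPL overall, the treated exhaust stack may contribute at most 10^(88/10) − 1.995e+08 = 4.314e+08, i.e. 86.35 dB SPL.
So the exhaust stack must be reduced from 90 to 86.35 dB SPL: IL = 3.65 dB.

3.7 dB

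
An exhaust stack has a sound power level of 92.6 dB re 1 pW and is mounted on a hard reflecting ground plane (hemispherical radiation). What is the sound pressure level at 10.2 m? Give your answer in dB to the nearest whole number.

The power spreads over a hemisphere of area 2π·r², so L_p = L_w − 10·log₁₀(2π·r²).
2π·r² = 653.7 m², 10·log₁₀ of that is 28.154 dB.
L_p = 92.6 − 28.154 = 64.45 dB.

64 dB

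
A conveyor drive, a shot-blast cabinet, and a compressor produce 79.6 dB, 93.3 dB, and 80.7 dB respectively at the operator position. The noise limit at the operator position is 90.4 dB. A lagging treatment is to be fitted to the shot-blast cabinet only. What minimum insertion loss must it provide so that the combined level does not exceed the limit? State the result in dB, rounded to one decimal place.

3.8 dB

Fixed contribution from the other sources: Σ 10^(L/10) = 10^(79.6/10) + 10^(80.7/10) = 2.087e+08 (83.20 dB).
To meet 90.4 dB overall, the treated shot-blast cabinet may contribute at most 10^(90.4/10) − 2.087e+08 = 8.878e+08, i.e. 89.48 dB.
So the shot-blast cabinet must be reduced from 93.3 to 89.48 dB: IL = 3.82 dB.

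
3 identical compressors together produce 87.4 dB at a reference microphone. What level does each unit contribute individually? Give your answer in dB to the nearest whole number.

3 equal contributions raise the level by 10·log₁₀ 3 = 4.771 dB, so each unit alone gives 87.4 − 4.771.

83 dB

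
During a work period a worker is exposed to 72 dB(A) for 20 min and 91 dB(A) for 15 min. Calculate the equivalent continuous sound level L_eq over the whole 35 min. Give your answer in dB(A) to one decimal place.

L_eq = 10·log₁₀[(1/T)·Σ tᵢ·10^(Lᵢ/10)] with T = 35 min.
Σ tᵢ·10^(Lᵢ/10) = 20·10^(72/10) + 15·10^(91/10) = 1.920e+10.
L_eq = 10·log₁₀(1.920e+10/35) = 87.39 dB(A).

87.4 dB(A)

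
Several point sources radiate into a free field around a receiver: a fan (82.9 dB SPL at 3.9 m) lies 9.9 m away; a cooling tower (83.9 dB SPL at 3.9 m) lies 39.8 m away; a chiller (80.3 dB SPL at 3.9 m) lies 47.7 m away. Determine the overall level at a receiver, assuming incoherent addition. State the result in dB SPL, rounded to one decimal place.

75.2 dB SPL

Propagate each source to the receiver with L = L_ref − 20·log₁₀(r/r_ref), then add intensities.
fan: 82.9 − 20·log₁₀(9.9/3.9) = 82.9 − 8.09 = 74.81 dB SPL.
cooling tower: 83.9 − 20·log₁₀(39.8/3.9) = 83.9 − 20.18 = 63.72 dB SPL.
chiller: 80.3 − 20·log₁₀(47.7/3.9) = 80.3 − 21.75 = 58.55 dB SPL.
Σ 10^(L/10) = 3.333e+07 → L_total = 10·log₁₀(3.333e+07) = 75.23 dB SPL.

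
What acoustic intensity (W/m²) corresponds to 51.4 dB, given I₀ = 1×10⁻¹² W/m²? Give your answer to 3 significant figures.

L = 10·log₁₀(I/I₀) ⇒ I = I₀·10^(L/10) = 10⁻¹² × 10^5.14.

1.38e-07 W/m²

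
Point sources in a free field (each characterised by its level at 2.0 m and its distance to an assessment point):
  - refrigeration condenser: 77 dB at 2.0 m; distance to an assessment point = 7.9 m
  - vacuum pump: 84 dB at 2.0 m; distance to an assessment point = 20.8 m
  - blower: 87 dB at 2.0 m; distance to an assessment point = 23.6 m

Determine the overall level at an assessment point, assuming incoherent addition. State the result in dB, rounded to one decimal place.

69.6 dB

First find each source's level at the receiver (point-source: −20·log₁₀(r/r_ref)), then combine on an intensity basis.
refrigeration condenser: 77 − 20·log₁₀(7.9/2.0) = 77 − 11.93 = 65.07 dB.
vacuum pump: 84 − 20·log₁₀(20.8/2.0) = 84 − 20.34 = 63.66 dB.
blower: 87 − 20·log₁₀(23.6/2.0) = 87 − 21.44 = 65.56 dB.
Σ 10^(L/10) = 9.134e+06 → L_total = 10·log₁₀(9.134e+06) = 69.61 dB.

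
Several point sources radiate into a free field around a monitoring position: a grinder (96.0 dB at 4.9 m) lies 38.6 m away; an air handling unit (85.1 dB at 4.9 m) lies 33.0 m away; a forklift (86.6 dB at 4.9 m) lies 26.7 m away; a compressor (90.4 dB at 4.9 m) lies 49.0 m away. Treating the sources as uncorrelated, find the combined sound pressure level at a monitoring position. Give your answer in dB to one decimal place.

Apply inverse-square spreading to bring every level to the receiver, then sum 10^(L/10).
grinder: 96.0 − 20·log₁₀(38.6/4.9) = 96.0 − 17.93 = 78.07 dB.
air handling unit: 85.1 − 20·log₁₀(33.0/4.9) = 85.1 − 16.57 = 68.53 dB.
forklift: 86.6 − 20·log₁₀(26.7/4.9) = 86.6 − 14.73 = 71.87 dB.
compressor: 90.4 − 20·log₁₀(49.0/4.9) = 90.4 − 20.00 = 70.40 dB.
Σ 10^(L/10) = 9.765e+07 → L_total = 10·log₁₀(9.765e+07) = 79.90 dB.

79.9 dB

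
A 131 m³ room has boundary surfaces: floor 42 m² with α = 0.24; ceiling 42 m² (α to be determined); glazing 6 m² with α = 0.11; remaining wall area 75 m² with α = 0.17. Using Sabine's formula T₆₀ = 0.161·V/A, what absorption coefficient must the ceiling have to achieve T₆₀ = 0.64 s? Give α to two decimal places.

0.23

A = 0.161·V/T₆₀ = 0.161·131/0.64 = 32.95 m² sabins.
Absorption from the other surfaces = 42·0.24 + 6·0.11 + 75·0.17 = 23.49 m², so the ceiling must supply 9.46 m² over 42 m².
α = 9.46/42 = 0.225.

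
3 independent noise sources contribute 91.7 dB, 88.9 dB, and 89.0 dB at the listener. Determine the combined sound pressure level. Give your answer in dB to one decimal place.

Incoherent sources combine by intensity addition: L_total = 10·log₁₀(Σ 10^(L_i/10)).
Σ 10^(L/10) = 10^(91.7/10) + 10^(88.9/10) + 10^(89.0/10) = 3.050e+09.
L_total = 10·log₁₀(3.050e+09) = 94.84 dB.

94.8 dB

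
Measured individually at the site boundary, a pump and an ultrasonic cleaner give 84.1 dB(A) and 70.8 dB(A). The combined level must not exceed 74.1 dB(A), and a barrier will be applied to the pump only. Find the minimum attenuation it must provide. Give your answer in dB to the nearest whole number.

13 dB

Fixed contribution from the other source: Σ 10^(L/10) = 10^(70.8/10) = 1.202e+07 (70.80 dB(A)).
The limit corresponds to 10^(74.1/10) = 2.570e+07; subtracting the fixed part leaves 1.368e+07 for the pump, i.e. 71.36 dB(A).
Required insertion loss = 84.1 − 71.36 = 12.74 dB.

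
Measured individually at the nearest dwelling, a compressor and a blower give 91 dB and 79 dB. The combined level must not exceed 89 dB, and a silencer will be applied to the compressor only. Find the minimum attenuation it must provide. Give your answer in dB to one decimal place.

2.5 dB

Everything except the compressor sums to 10^(79/10) = 7.943e+07 in linear terms, 79.00 dB.
The limit corresponds to 10^(89/10) = 7.943e+08; subtracting the fixed part leaves 7.149e+08 for the compressor, i.e. 88.54 dB.
Required insertion loss = 91 − 88.54 = 2.46 dB.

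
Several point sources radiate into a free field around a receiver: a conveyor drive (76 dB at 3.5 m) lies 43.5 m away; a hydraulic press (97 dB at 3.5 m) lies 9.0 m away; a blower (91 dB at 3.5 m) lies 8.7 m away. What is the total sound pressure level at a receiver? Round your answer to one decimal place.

89.8 dB

Apply inverse-square spreading to bring every level to the receiver, then sum 10^(L/10).
conveyor drive: 76 − 20·log₁₀(43.5/3.5) = 76 − 21.89 = 54.11 dB.
hydraulic press: 97 − 20·log₁₀(9.0/3.5) = 97 − 8.20 = 88.80 dB.
blower: 91 − 20·log₁₀(8.7/3.5) = 91 − 7.91 = 83.09 dB.
Σ 10^(L/10) = 9.620e+08 → L_total = 10·log₁₀(9.620e+08) = 89.83 dB.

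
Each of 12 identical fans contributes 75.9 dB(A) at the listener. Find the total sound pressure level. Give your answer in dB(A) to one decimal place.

86.7 dB(A)

With 12 equal, uncorrelated contributions the intensity is 12× that of one unit, giving a rise of 10·log₁₀ 12.
L_total = 75.9 + 10·log₁₀(12) = 75.9 + 10.792 = 86.69 dB(A).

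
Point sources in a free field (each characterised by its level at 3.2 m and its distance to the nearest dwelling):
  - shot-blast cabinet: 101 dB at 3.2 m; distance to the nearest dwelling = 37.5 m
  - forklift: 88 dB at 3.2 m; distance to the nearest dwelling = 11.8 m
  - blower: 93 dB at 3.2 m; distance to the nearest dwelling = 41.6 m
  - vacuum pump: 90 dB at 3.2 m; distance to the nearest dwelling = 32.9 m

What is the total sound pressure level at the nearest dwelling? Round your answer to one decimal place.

First find each source's level at the receiver (point-source: −20·log₁₀(r/r_ref)), then combine on an intensity basis.
shot-blast cabinet: 101 − 20·log₁₀(37.5/3.2) = 101 − 21.38 = 79.62 dB.
forklift: 88 − 20·log₁₀(11.8/3.2) = 88 − 11.33 = 76.67 dB.
blower: 93 − 20·log₁₀(41.6/3.2) = 93 − 22.28 = 70.72 dB.
vacuum pump: 90 − 20·log₁₀(32.9/3.2) = 90 − 20.24 = 69.76 dB.
Σ 10^(L/10) = 1.593e+08 → L_total = 10·log₁₀(1.593e+08) = 82.02 dB.

82.0 dB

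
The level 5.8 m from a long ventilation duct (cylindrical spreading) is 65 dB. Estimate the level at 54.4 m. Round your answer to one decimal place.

55.3 dB

For a line source, L₂ = L₁ − 10·log₁₀(r₂/r₁).
L₂ = 65 − 10·log₁₀(54.4/5.8) = 65 − 9.722 = 55.28 dB.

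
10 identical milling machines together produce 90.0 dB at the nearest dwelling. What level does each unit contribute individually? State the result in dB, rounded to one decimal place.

80.0 dB

10 equal contributions raise the level by 10·log₁₀ 10 = 10.000 dB, so each unit alone gives 90.0 − 10.000.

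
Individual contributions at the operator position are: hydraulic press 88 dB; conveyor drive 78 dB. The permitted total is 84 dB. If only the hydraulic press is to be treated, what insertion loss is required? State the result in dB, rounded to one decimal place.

Everything except the hydraulic press sums to 10^(78/10) = 6.310e+07 in linear terms, 78.00 dB.
The limit corresponds to 10^(84/10) = 2.512e+08; subtracting the fixed part leaves 1.881e+08 for the hydraulic press, i.e. 82.74 dB.
Required insertion loss = 88 − 82.74 = 5.26 dB.

5.3 dB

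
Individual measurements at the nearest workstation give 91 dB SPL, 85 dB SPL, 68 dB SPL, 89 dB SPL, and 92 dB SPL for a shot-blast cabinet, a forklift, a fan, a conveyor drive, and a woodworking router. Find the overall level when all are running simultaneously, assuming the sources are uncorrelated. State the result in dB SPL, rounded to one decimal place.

For uncorrelated sources the intensities add, so convert each level to linear form, sum, and take 10·log₁₀ of the total.
Σ 10^(L/10) = 10^(91/10) + 10^(85/10) + 10^(68/10) + 10^(89/10) + 10^(92/10) = 3.961e+09.
L_total = 10·log₁₀(3.961e+09) = 95.98 dB SPL.

96.0 dB SPL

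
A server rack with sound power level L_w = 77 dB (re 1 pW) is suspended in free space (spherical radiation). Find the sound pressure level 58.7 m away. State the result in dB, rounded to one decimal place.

L_p = L_w − 10·log₁₀(4π·r²) with r = 58.7 m.
4π·r² = 4.33e+04 m², 10·log₁₀ of that is 46.365 dB.
L_p = 77 − 46.365 = 30.64 dB.

30.6 dB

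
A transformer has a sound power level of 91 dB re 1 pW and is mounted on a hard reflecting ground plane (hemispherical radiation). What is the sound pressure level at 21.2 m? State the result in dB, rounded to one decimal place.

56.5 dB

The power spreads over a hemisphere of area 2π·r², so L_p = L_w − 10·log₁₀(2π·r²).
2π·r² = 2824 m², 10·log₁₀ of that is 34.509 dB.
L_p = 91 − 34.509 = 56.49 dB.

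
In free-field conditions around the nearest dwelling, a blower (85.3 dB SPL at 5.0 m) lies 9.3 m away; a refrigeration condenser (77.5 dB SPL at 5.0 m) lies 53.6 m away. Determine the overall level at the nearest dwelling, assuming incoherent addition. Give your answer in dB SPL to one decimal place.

Propagate each source to the receiver with L = L_ref − 20·log₁₀(r/r_ref), then add intensities.
blower: 85.3 − 20·log₁₀(9.3/5.0) = 85.3 − 5.39 = 79.91 dB SPL.
refrigeration condenser: 77.5 − 20·log₁₀(53.6/5.0) = 77.5 − 20.60 = 56.90 dB SPL.
Σ 10^(L/10) = 9.843e+07 → L_total = 10·log₁₀(9.843e+07) = 79.93 dB SPL.

79.9 dB SPL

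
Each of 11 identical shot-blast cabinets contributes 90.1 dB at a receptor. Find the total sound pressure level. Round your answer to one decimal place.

N identical incoherent sources raise the level by 10·log₁₀ N.
L_total = 90.1 + 10·log₁₀(11) = 90.1 + 10.414 = 100.51 dB.

100.5 dB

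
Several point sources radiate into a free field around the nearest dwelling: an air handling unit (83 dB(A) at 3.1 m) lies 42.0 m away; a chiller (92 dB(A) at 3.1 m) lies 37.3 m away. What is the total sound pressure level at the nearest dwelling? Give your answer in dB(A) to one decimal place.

Propagate each source to the receiver with L = L_ref − 20·log₁₀(r/r_ref), then add intensities.
air handling unit: 83 − 20·log₁₀(42.0/3.1) = 83 − 22.64 = 60.36 dB(A).
chiller: 92 − 20·log₁₀(37.3/3.1) = 92 − 21.61 = 70.39 dB(A).
Σ 10^(L/10) = 1.203e+07 → L_total = 10·log₁₀(1.203e+07) = 70.80 dB(A).

70.8 dB(A)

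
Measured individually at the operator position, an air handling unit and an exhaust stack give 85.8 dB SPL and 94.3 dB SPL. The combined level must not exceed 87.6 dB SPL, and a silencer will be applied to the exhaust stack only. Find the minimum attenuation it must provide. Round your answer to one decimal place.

11.4 dB

Fixed contribution from the other source: Σ 10^(L/10) = 10^(85.8/10) = 3.802e+08 (85.80 dB SPL).
To meet 87.6 dB SPL overall, the treated exhaust stack may contribute at most 10^(87.6/10) − 3.802e+08 = 1.953e+08, i.e. 82.91 dB SPL.
Required insertion loss = 94.3 − 82.91 = 11.39 dB.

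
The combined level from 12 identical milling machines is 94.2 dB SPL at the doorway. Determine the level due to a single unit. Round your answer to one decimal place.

For N identical incoherent sources L_total = L₁ + 10·log₁₀ N, so L₁ = 94.2 − 10·log₁₀(12) = 94.2 − 10.792.

83.4 dB SPL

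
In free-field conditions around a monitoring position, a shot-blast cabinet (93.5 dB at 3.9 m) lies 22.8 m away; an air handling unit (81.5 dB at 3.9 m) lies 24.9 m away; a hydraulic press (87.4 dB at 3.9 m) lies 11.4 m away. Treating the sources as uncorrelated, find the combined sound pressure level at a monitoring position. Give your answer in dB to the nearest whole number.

First find each source's level at the receiver (point-source: −20·log₁₀(r/r_ref)), then combine on an intensity basis.
shot-blast cabinet: 93.5 − 20·log₁₀(22.8/3.9) = 93.5 − 15.34 = 78.16 dB.
air handling unit: 81.5 − 20·log₁₀(24.9/3.9) = 81.5 − 16.10 = 65.40 dB.
hydraulic press: 87.4 − 20·log₁₀(11.4/3.9) = 87.4 − 9.32 = 78.08 dB.
Σ 10^(L/10) = 1.333e+08 → L_total = 10·log₁₀(1.333e+08) = 81.25 dB.

81 dB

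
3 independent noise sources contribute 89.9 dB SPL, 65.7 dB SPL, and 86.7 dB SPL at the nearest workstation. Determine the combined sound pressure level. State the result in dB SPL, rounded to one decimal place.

91.6 dB SPL

Incoherent sources combine by intensity addition: L_total = 10·log₁₀(Σ 10^(L_i/10)).
Σ 10^(L/10) = 10^(89.9/10) + 10^(65.7/10) + 10^(86.7/10) = 1.449e+09.
L_total = 10·log₁₀(1.449e+09) = 91.61 dB SPL.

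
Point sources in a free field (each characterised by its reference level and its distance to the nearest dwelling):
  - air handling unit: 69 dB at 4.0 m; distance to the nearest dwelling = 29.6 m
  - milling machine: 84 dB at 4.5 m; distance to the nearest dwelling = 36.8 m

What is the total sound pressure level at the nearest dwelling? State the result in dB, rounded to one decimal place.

65.9 dB

First find each source's level at the receiver (point-source: −20·log₁₀(r/r_ref)), then combine on an intensity basis.
air handling unit: 69 − 20·log₁₀(29.6/4.0) = 69 − 17.38 = 51.62 dB.
milling machine: 84 − 20·log₁₀(36.8/4.5) = 84 − 18.25 = 65.75 dB.
Σ 10^(L/10) = 3.901e+06 → L_total = 10·log₁₀(3.901e+06) = 65.91 dB.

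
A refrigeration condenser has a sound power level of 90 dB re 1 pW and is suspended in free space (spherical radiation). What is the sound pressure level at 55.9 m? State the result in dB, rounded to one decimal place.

44.1 dB

The power spreads over a sphere of area 4π·r², so L_p = L_w − 10·log₁₀(4π·r²).
4π·r² = 3.927e+04 m², 10·log₁₀ of that is 45.940 dB.
L_p = 90 − 45.940 = 44.06 dB.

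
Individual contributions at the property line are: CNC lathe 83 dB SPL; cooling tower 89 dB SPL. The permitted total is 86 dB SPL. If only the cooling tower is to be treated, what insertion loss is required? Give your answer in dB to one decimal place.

6.0 dB

The untreated sources together contribute 10^(83/10) = 1.995e+08, i.e. 83.00 dB SPL.
To meet 86 dB SPL overall, the treated cooling tower may contribute at most 10^(86/10) − 1.995e+08 = 1.986e+08, i.e. 82.98 dB SPL.
Required insertion loss = 89 − 82.98 = 6.02 dB.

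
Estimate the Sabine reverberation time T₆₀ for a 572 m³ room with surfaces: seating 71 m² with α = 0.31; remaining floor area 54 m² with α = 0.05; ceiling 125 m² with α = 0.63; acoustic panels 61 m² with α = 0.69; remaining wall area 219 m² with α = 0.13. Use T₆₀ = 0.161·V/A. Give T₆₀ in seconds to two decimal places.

0.53 s

Total absorption A = 71·0.31 + 54·0.05 + 125·0.63 + 61·0.69 + 219·0.13 = 174.02 m² sabins.
T₆₀ = 0.161·V/A = 0.161·572/174.02 = 0.529 s.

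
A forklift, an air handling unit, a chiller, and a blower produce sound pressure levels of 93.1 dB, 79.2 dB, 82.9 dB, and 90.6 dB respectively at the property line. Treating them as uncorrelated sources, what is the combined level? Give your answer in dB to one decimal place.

Incoherent sources combine by intensity addition: L_total = 10·log₁₀(Σ 10^(L_i/10)).
Σ 10^(L/10) = 10^(93.1/10) + 10^(79.2/10) + 10^(82.9/10) + 10^(90.6/10) = 3.468e+09.
L_total = 10·log₁₀(3.468e+09) = 95.40 dB.

95.4 dB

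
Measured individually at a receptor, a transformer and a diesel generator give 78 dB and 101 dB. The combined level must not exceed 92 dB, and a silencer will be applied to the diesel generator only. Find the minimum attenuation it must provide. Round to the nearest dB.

9 dB

The untreated sources together contribute 10^(78/10) = 6.310e+07, i.e. 78.00 dB.
The limit corresponds to 10^(92/10) = 1.585e+09; subtracting the fixed part leaves 1.522e+09 for the diesel generator, i.e. 91.82 dB.
Required insertion loss = 101 − 91.82 = 9.18 dB.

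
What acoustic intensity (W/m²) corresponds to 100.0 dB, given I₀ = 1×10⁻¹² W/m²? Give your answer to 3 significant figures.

0.0100 W/m²

I = I₀·10^(L/10) = 10⁻¹² × 10^(100.0/10) = 10^(-2.000).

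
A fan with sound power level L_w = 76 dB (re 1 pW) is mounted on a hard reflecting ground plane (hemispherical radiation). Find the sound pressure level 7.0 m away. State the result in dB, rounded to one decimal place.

The power spreads over a hemisphere of area 2π·r², so L_p = L_w − 10·log₁₀(2π·r²).
2π·r² = 307.9 m², 10·log₁₀ of that is 24.884 dB.
L_p = 76 − 24.884 = 51.12 dB.

51.1 dB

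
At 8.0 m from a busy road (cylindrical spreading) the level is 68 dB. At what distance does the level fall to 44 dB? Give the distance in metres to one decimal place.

2009.5 m

For a line source L₁ − L₂ = 10·log₁₀(r₂/r₁), so r₂ = r₁·10^((L₁−L₂)/10).
r₂ = 8.0·10^((68−44)/10) = 8.0·10^(24.0/10) = 2009.51 m.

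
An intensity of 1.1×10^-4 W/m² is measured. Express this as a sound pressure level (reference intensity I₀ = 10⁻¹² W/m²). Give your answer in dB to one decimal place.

80.4 dB

I/I₀ = 1.1×10^-4/10⁻¹² = 1.1×10^8, and L = 10·log₁₀(I/I₀).
L = 10·(0.0414 + 8) = 80.41 dB.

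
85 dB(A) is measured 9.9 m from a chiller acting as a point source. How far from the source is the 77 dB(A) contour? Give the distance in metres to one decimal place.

Point-source spreading drops the level by 20·log₁₀(r₂/r₁); inverting, r₂/r₁ = 10^(ΔL/20).
r₂ = 9.9·10^((85−77)/20) = 9.9·10^(8.0/20) = 24.87 m.

24.9 m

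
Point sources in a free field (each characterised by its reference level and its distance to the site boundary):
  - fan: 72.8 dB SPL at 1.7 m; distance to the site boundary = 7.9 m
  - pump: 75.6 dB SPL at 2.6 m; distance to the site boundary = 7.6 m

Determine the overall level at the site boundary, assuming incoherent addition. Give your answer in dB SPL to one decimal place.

Propagate each source to the receiver with L = L_ref − 20·log₁₀(r/r_ref), then add intensities.
fan: 72.8 − 20·log₁₀(7.9/1.7) = 72.8 − 13.34 = 59.46 dB SPL.
pump: 75.6 − 20·log₁₀(7.6/2.6) = 75.6 − 9.32 = 66.28 dB SPL.
Σ 10^(L/10) = 5.132e+06 → L_total = 10·log₁₀(5.132e+06) = 67.10 dB SPL.

67.1 dB SPL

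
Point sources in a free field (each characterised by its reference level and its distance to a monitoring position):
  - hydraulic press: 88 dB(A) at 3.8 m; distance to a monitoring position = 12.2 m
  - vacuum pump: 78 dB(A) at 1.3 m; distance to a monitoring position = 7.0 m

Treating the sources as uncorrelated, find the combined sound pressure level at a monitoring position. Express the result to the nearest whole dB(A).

78 dB(A)

Apply inverse-square spreading to bring every level to the receiver, then sum 10^(L/10).
hydraulic press: 88 − 20·log₁₀(12.2/3.8) = 88 − 10.13 = 77.87 dB(A).
vacuum pump: 78 − 20·log₁₀(7.0/1.3) = 78 − 14.62 = 63.38 dB(A).
Σ 10^(L/10) = 6.339e+07 → L_total = 10·log₁₀(6.339e+07) = 78.02 dB(A).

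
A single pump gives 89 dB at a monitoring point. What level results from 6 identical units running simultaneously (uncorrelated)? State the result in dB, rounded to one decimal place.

96.8 dB

With 6 equal, uncorrelated contributions the intensity is 6× that of one unit, giving a rise of 10·log₁₀ 6.
L_total = 89 + 10·log₁₀(6) = 89 + 7.782 = 96.78 dB.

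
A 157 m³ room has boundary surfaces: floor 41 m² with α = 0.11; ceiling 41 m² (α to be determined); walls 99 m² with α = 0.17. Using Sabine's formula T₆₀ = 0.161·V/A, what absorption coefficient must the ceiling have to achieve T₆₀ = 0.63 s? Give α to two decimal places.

0.46

From T₆₀ = 0.161·V/A, the target T₆₀ = 0.63 s needs A = 0.161·157/0.63 = 40.12 m².
Absorption from the other surfaces = 41·0.11 + 99·0.17 = 21.34 m², so the ceiling must supply 18.78 m² over 41 m².
α = 18.78/41 = 0.458.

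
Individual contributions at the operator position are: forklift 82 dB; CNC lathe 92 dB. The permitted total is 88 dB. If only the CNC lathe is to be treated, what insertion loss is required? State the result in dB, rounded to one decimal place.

5.3 dB

Fixed contribution from the other source: Σ 10^(L/10) = 10^(82/10) = 1.585e+08 (82.00 dB).
The limit corresponds to 10^(88/10) = 6.310e+08; subtracting the fixed part leaves 4.725e+08 for the CNC lathe, i.e. 86.74 dB.
So the CNC lathe must be reduced from 92 to 86.74 dB: IL = 5.26 dB.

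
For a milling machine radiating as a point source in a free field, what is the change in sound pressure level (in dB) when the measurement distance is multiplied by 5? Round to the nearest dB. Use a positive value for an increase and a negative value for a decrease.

A point source loses 6 dB per doubling of distance; generally ΔL = −20·log₁₀(r₂/r₁).
ΔL = −20·log₁₀(5) = -13.98 dB.

-14 dB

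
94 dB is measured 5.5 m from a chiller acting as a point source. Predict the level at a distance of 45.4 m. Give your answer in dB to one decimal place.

Spherical spreading from a point source gives a 20·log₁₀(r₂/r₁) drop.
L₂ = 94 − 20·log₁₀(45.4/5.5) = 94 − 18.334 = 75.67 dB.

75.7 dB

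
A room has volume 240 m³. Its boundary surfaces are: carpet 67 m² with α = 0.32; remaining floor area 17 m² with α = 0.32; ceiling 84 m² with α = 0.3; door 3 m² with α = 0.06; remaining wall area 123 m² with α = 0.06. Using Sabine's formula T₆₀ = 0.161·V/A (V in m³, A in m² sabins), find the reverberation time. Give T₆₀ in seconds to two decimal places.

Total absorption A = 67·0.32 + 17·0.32 + 84·0.3 + 3·0.06 + 123·0.06 = 59.64 m² sabins.
T₆₀ = 0.161 × 240 / 59.64 = 0.648 s.

0.65 s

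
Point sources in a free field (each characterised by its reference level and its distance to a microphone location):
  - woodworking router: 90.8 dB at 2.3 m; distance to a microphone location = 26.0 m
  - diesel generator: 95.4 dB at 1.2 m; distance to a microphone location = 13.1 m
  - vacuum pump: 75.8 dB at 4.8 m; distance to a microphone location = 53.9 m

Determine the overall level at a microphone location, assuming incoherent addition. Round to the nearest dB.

76 dB

First find each source's level at the receiver (point-source: −20·log₁₀(r/r_ref)), then combine on an intensity basis.
woodworking router: 90.8 − 20·log₁₀(26.0/2.3) = 90.8 − 21.06 = 69.74 dB.
diesel generator: 95.4 − 20·log₁₀(13.1/1.2) = 95.4 − 20.76 = 74.64 dB.
vacuum pump: 75.8 − 20·log₁₀(53.9/4.8) = 75.8 − 21.01 = 54.79 dB.
Σ 10^(L/10) = 3.880e+07 → L_total = 10·log₁₀(3.880e+07) = 75.89 dB.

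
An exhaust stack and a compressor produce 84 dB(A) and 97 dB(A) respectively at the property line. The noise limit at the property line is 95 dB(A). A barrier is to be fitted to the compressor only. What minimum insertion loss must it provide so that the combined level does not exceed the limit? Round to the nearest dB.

Everything except the compressor sums to 10^(84/10) = 2.512e+08 in linear terms, 84.00 dB(A).
The limit corresponds to 10^(95/10) = 3.162e+09; subtracting the fixed part leaves 2.911e+09 for the compressor, i.e. 94.64 dB(A).
Required insertion loss = 97 − 94.64 = 2.36 dB.

2 dB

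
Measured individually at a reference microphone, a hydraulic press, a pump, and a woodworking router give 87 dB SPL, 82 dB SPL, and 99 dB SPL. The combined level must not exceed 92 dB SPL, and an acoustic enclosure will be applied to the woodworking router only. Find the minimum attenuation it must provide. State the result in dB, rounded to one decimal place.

9.3 dB

Everything except the woodworking router sums to 10^(87/10) + 10^(82/10) = 6.597e+08 in linear terms, 88.19 dB SPL.
To meet 92 dB SPL overall, the treated woodworking router may contribute at most 10^(92/10) − 6.597e+08 = 9.252e+08, i.e. 89.66 dB SPL.
So the woodworking router must be reduced from 99 to 89.66 dB SPL: IL = 9.34 dB.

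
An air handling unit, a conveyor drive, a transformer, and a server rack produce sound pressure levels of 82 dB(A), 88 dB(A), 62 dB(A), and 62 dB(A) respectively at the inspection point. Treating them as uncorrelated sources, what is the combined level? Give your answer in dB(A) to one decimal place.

For uncorrelated sources the intensities add, so convert each level to linear form, sum, and take 10·log₁₀ of the total.
Σ 10^(L/10) = 10^(82/10) + 10^(88/10) + 10^(62/10) + 10^(62/10) = 7.926e+08.
L_total = 10·log₁₀(7.926e+08) = 88.99 dB(A).

89.0 dB(A)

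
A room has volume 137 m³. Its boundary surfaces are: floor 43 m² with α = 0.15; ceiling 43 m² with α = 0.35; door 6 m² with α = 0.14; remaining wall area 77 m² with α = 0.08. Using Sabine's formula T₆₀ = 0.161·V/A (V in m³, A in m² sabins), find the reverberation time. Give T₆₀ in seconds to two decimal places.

0.77 s

Total absorption A = 43·0.15 + 43·0.35 + 6·0.14 + 77·0.08 = 28.50 m² sabins.
T₆₀ = 0.161 × 137 / 28.50 = 0.774 s.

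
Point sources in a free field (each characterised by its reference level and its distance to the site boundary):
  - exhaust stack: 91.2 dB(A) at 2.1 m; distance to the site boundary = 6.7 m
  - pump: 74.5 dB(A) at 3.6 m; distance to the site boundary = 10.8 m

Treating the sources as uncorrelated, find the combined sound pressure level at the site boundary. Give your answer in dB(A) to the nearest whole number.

81 dB(A)

Propagate each source to the receiver with L = L_ref − 20·log₁₀(r/r_ref), then add intensities.
exhaust stack: 91.2 − 20·log₁₀(6.7/2.1) = 91.2 − 10.08 = 81.12 dB(A).
pump: 74.5 − 20·log₁₀(10.8/3.6) = 74.5 − 9.54 = 64.96 dB(A).
Σ 10^(L/10) = 1.326e+08 → L_total = 10·log₁₀(1.326e+08) = 81.23 dB(A).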